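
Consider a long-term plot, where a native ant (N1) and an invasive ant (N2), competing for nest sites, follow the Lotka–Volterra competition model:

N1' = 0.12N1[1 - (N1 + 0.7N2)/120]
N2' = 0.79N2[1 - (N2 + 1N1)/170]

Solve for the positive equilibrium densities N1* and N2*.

Setting both brackets to zero gives the nullclines N1 + 0.7N2 = 120 and 1N1 + N2 = 170.
Substituting N2 = 170 - 1N1 into the first: N1(1 - 0.7·1) = 120 - 0.7·170.
So N1* = 1/0.3 = 3.33, and then N2* = 170 - 1·3.33 = 167.

N1* ≈ 3.33, N2* ≈ 167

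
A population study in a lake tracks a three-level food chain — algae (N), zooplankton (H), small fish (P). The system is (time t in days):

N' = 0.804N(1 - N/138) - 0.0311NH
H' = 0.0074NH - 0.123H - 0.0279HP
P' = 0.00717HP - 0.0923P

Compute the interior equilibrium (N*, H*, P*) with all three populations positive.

From dP/dt = 0: 0.00717H* = 0.0923, so H* = 12.9.
From dN/dt = 0: 0.804(1 - N*/138) = 0.0311·12.9, giving N* = 138·(1 - 0.498) = 69.3.
From dH/dt = 0: 0.0074·69.3 - 0.123 = 0.0279P*, so P* = 0.39/0.0279 = 14.

N* ≈ 69.3, H* ≈ 12.9, P* ≈ 14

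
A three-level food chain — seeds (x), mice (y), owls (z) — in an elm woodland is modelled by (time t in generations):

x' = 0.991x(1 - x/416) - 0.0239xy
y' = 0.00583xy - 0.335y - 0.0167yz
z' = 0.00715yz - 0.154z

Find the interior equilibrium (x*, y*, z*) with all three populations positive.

From dz/dt = 0: 0.00715y* = 0.154, so y* = 21.5.
From dx/dt = 0: 0.991(1 - x*/416) = 0.0239·21.5, giving x* = 416·(1 - 0.519) = 200.
From dy/dt = 0: 0.00583·200 - 0.335 = 0.0167z*, so z* = 0.83/0.0167 = 49.7.

x* ≈ 200, y* ≈ 21.5, z* ≈ 49.7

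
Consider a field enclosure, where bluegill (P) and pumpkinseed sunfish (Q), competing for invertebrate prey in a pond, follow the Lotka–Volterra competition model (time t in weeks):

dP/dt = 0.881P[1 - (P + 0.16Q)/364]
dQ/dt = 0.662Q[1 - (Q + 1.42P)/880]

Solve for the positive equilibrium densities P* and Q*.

P* ≈ 289, Q* ≈ 470

Setting both brackets to zero gives the nullclines P + 0.16Q = 364 and 1.42P + Q = 880.
Substituting Q = 880 - 1.42P into the first: P(1 - 0.16·1.42) = 364 - 0.16·880.
So P* = 223/0.773 = 289, and then Q* = 880 - 1.42·289 = 470.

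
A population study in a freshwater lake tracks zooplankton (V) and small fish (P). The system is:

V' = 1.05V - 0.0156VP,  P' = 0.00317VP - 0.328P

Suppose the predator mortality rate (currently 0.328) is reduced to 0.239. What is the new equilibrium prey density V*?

At the interior fixed point, setting dP/dt = 0 with P > 0 fixes V* = (predator death rate)/(VP coefficient) — independent of the other coefficients.
With the change, V* = 0.239/0.00317 = 75.4; it falls from 103.

V* ≈ 75.4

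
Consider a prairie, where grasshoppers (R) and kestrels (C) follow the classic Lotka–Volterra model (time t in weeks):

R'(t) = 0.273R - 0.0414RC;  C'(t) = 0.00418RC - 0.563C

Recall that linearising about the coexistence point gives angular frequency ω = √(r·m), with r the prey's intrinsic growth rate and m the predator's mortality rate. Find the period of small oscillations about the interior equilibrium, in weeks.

Here r = 0.273 and m = 0.563, so r·m = 0.154.
ω = √0.154 = 0.392 per week, hence T = 2π/ω ≈ 16 weeks.

T ≈ 16 weeks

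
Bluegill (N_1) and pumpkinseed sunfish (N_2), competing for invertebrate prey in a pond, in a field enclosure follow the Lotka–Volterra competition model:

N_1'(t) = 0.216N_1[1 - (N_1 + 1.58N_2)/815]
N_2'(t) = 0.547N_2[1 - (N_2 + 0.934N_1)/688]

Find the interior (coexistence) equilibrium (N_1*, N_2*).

Setting both brackets to zero gives the nullclines N_1 + 1.58N_2 = 815 and 0.934N_1 + N_2 = 688.
Substituting N_2 = 688 - 0.934N_1 into the first: N_1(1 - 1.58·0.934) = 815 - 1.58·688.
So N_1* = -272/-0.476 = 572, and then N_2* = 688 - 0.934·572 = 154.

N_1* ≈ 572, N_2* ≈ 154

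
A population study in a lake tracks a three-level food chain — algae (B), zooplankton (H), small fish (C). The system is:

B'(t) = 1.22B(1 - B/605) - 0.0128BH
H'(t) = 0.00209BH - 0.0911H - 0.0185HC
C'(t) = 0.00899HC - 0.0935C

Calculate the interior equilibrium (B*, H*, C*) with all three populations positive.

B* ≈ 539, H* ≈ 10.4, C* ≈ 56

From dC/dt = 0: 0.00899H* = 0.0935, so H* = 10.4.
From dB/dt = 0: 1.22(1 - B*/605) = 0.0128·10.4, giving B* = 605·(1 - 0.109) = 539.
From dH/dt = 0: 0.00209·539 - 0.0911 = 0.0185C*, so C* = 1.04/0.0185 = 56.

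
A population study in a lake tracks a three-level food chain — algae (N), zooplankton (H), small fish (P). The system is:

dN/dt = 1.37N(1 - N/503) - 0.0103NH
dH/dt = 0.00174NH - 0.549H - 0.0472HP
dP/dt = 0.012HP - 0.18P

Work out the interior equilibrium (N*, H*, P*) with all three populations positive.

From dP/dt = 0: 0.012H* = 0.18, so H* = 15.
From dN/dt = 0: 1.37(1 - N*/503) = 0.0103·15, giving N* = 503·(1 - 0.113) = 446.
From dH/dt = 0: 0.00174·446 - 0.549 = 0.0472P*, so P* = 0.228/0.0472 = 4.82.

N* ≈ 446, H* ≈ 15, P* ≈ 4.82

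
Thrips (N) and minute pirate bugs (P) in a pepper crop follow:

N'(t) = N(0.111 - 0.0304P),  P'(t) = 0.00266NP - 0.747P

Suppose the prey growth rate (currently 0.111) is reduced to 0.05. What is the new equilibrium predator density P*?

At the interior fixed point, setting dN/dt = 0 with N > 0 fixes P* = (prey growth rate)/(NP coefficient) — independent of the other coefficients.
With the change, P* = 0.05/0.0304 = 1.64; it falls from 3.65.

P* ≈ 1.64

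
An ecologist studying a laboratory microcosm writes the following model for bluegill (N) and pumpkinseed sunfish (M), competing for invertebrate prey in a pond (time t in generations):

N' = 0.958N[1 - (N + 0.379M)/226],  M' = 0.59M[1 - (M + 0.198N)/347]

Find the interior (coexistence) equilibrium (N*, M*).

Setting both brackets to zero gives the nullclines N + 0.379M = 226 and 0.198N + M = 347.
Substituting M = 347 - 0.198N into the first: N(1 - 0.379·0.198) = 226 - 0.379·347.
So N* = 94.5/0.925 = 102, and then M* = 347 - 0.198·102 = 327.

N* ≈ 102, M* ≈ 327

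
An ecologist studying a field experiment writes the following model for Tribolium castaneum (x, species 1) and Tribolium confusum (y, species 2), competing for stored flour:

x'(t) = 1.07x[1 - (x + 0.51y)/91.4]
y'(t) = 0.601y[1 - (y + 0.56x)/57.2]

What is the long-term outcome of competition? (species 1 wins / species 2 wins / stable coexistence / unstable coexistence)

stable coexistence

Compare the nullcline intercepts: K1/α12 = 91.4/0.51 = 179 > K2 = 57.2; K2/α21 = 57.2/0.56 = 102 > K1 = 91.4.
Since both inequalities hold, each species can invade when rare, so the interior equilibrium is stable.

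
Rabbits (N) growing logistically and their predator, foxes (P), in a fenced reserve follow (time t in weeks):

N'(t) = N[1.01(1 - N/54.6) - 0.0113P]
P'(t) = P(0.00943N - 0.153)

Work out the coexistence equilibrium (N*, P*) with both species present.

N* ≈ 16.2, P* ≈ 62.8

From dP/dt = 0 with P > 0: 0.00943N* = 0.153, so N* = 16.2.
Substitute into dN/dt = 0: 1.01(1 - 16.2/54.6) = 0.0113P*.
The bracket is 0.703, giving P* = 0.71/0.0113 = 62.8.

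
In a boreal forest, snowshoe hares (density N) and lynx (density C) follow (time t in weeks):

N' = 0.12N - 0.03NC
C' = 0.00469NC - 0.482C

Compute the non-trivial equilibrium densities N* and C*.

Set dC/dt = 0 with C > 0: 0.00469N - 0.482 = 0, so N* = 0.482/0.00469 = 103.
Set dN/dt = 0 with N > 0: 0.12 - 0.03C = 0, so C* = 0.12/0.03 = 4.

N* ≈ 103, C* ≈ 4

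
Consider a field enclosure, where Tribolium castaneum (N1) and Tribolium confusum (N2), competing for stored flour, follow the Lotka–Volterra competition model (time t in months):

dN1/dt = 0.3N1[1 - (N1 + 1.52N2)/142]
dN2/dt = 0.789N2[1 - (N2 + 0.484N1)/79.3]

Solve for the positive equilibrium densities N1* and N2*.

N1* ≈ 81.2, N2* ≈ 40

Setting both brackets to zero gives the nullclines N1 + 1.52N2 = 142 and 0.484N1 + N2 = 79.3.
Substituting N2 = 79.3 - 0.484N1 into the first: N1(1 - 1.52·0.484) = 142 - 1.52·79.3.
So N1* = 21.5/0.264 = 81.2, and then N2* = 79.3 - 0.484·81.2 = 40.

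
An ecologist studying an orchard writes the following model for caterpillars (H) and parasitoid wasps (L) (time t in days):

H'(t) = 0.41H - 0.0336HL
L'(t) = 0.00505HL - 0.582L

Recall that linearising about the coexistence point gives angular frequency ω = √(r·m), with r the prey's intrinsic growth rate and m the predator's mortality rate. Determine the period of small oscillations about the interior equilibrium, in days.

T ≈ 12.9 days

Here r = 0.41 and m = 0.582, so r·m = 0.239.
ω = √0.239 = 0.488 per day, hence T = 2π/ω ≈ 12.9 days.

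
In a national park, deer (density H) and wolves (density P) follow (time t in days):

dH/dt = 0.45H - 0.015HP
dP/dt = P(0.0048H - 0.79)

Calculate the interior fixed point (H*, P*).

Set dP/dt = 0 with P > 0: 0.0048H - 0.79 = 0, so H* = 0.79/0.0048 = 165.
Set dH/dt = 0 with H > 0: 0.45 - 0.015P = 0, so P* = 0.45/0.015 = 30.

H* ≈ 165, P* ≈ 30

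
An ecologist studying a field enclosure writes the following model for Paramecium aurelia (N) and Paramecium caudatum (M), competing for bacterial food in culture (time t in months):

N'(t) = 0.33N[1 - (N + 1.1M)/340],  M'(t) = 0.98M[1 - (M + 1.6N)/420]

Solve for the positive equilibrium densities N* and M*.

N* ≈ 161, M* ≈ 163

Setting both brackets to zero gives the nullclines N + 1.1M = 340 and 1.6N + M = 420.
Substituting M = 420 - 1.6N into the first: N(1 - 1.1·1.6) = 340 - 1.1·420.
So N* = -122/-0.76 = 161, and then M* = 420 - 1.6·161 = 163.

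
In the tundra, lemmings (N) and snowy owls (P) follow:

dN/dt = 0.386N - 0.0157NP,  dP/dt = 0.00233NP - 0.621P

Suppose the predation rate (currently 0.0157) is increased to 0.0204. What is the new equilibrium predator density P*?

P* ≈ 18.9

At the interior fixed point, setting dN/dt = 0 with N > 0 fixes P* = (prey growth rate)/(NP coefficient) — independent of the other coefficients.
With the change, P* = 0.386/0.0204 = 18.9; it falls from 24.6.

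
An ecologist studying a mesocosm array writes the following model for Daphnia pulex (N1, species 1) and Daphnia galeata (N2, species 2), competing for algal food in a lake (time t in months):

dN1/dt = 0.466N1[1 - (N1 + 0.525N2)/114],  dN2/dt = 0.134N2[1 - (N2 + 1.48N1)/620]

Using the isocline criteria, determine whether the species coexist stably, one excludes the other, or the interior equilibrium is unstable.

species 2 excludes species 1

Compare the nullcline intercepts: K1/α12 = 114/0.525 = 217 < K2 = 620; K2/α21 = 620/1.48 = 419 > K1 = 114.
Since the inequalities point opposite ways, species 2 can invade but species 1 cannot.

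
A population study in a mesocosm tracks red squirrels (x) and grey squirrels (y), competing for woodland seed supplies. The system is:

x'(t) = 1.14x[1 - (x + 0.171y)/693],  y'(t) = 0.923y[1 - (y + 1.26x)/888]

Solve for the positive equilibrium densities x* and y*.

Setting both brackets to zero gives the nullclines x + 0.171y = 693 and 1.26x + y = 888.
Substituting y = 888 - 1.26x into the first: x(1 - 0.171·1.26) = 693 - 0.171·888.
So x* = 541/0.785 = 690, and then y* = 888 - 1.26·690 = 18.9.

x* ≈ 690, y* ≈ 18.9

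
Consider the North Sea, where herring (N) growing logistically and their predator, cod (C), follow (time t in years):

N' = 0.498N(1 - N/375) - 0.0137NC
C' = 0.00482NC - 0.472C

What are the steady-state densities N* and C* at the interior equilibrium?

From dC/dt = 0 with C > 0: 0.00482N* = 0.472, so N* = 97.9.
Substitute into dN/dt = 0: 0.498(1 - 97.9/375) = 0.0137C*.
The bracket is 0.739, giving C* = 0.368/0.0137 = 26.9.

N* ≈ 97.9, C* ≈ 26.9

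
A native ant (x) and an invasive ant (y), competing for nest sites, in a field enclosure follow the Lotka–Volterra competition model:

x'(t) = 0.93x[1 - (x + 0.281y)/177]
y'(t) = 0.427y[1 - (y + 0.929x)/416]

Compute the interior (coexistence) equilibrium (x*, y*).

x* ≈ 81.3, y* ≈ 340

Setting both brackets to zero gives the nullclines x + 0.281y = 177 and 0.929x + y = 416.
Substituting y = 416 - 0.929x into the first: x(1 - 0.281·0.929) = 177 - 0.281·416.
So x* = 60.1/0.739 = 81.3, and then y* = 416 - 0.929·81.3 = 340.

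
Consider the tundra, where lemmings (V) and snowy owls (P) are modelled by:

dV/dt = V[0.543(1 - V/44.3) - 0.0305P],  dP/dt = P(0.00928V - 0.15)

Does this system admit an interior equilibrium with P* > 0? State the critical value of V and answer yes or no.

The predator equation gives dP/dt > 0 only when V > 0.15/0.00928 = 16.2.
Without the predator, V → K = 44.3. Since 44.3 > 16.2, the predator can invade and persist.

Threshold V = 16.2; K > 16.2, so yes, the predator persists.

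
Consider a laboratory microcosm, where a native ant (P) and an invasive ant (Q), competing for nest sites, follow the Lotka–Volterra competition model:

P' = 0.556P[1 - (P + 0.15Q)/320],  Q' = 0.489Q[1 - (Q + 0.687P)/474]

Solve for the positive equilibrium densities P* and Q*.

P* ≈ 277, Q* ≈ 283

Setting both brackets to zero gives the nullclines P + 0.15Q = 320 and 0.687P + Q = 474.
Substituting Q = 474 - 0.687P into the first: P(1 - 0.15·0.687) = 320 - 0.15·474.
So P* = 249/0.897 = 277, and then Q* = 474 - 0.687·277 = 283.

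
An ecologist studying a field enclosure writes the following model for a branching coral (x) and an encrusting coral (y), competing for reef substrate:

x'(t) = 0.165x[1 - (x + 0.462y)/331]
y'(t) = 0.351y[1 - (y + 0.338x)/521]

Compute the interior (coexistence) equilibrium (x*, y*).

x* ≈ 107, y* ≈ 485

Setting both brackets to zero gives the nullclines x + 0.462y = 331 and 0.338x + y = 521.
Substituting y = 521 - 0.338x into the first: x(1 - 0.462·0.338) = 331 - 0.462·521.
So x* = 90.3/0.844 = 107, and then y* = 521 - 0.338·107 = 485.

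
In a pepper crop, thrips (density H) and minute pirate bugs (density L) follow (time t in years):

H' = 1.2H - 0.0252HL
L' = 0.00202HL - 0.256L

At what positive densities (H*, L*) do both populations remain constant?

Set dL/dt = 0 with L > 0: 0.00202H - 0.256 = 0, so H* = 0.256/0.00202 = 127.
Set dH/dt = 0 with H > 0: 1.2 - 0.0252L = 0, so L* = 1.2/0.0252 = 47.6.

H* ≈ 127, L* ≈ 47.6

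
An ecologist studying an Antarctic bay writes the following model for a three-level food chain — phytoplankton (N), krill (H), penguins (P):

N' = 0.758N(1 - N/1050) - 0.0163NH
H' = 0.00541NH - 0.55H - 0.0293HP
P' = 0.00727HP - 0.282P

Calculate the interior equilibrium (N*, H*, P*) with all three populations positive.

N* ≈ 174, H* ≈ 38.8, P* ≈ 13.4

From dP/dt = 0: 0.00727H* = 0.282, so H* = 38.8.
From dN/dt = 0: 0.758(1 - N*/1050) = 0.0163·38.8, giving N* = 1050·(1 - 0.834) = 174.
From dH/dt = 0: 0.00541·174 - 0.55 = 0.0293P*, so P* = 0.392/0.0293 = 13.4.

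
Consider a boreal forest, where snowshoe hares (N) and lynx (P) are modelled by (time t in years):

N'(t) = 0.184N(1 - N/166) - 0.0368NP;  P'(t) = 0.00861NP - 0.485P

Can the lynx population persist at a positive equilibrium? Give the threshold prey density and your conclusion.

The predator equation gives dP/dt > 0 only when N > 0.485/0.00861 = 56.3.
Without the predator, N → K = 166. Since 166 > 56.3, the predator can invade and persist.

Threshold N = 56.3; K > 56.3, so yes, the predator persists.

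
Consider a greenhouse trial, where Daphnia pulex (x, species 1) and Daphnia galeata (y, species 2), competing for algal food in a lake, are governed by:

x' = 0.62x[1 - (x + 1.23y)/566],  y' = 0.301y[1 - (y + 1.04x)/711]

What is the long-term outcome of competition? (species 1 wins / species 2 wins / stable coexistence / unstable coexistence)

species 2 excludes species 1

Compare the nullcline intercepts: K1/α12 = 566/1.23 = 460 < K2 = 711; K2/α21 = 711/1.04 = 684 > K1 = 566.
Since the inequalities point opposite ways, species 2 can invade but species 1 cannot.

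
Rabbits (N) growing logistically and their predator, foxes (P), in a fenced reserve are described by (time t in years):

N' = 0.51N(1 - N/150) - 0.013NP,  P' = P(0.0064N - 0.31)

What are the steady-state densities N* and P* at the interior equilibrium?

N* ≈ 48.4, P* ≈ 26.6

From dP/dt = 0 with P > 0: 0.0064N* = 0.31, so N* = 48.4.
Substitute into dN/dt = 0: 0.51(1 - 48.4/150) = 0.013P*.
The bracket is 0.677, giving P* = 0.345/0.013 = 26.6.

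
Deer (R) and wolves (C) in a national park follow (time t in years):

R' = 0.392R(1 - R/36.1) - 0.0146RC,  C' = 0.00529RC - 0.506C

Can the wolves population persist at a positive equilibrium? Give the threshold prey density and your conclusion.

Threshold R = 95.7; K < 95.7, so no, the predator goes extinct.

The predator equation gives dC/dt > 0 only when R > 0.506/0.00529 = 95.7.
Without the predator, R → K = 36.1. Since 36.1 < 95.7, the predator cannot invade.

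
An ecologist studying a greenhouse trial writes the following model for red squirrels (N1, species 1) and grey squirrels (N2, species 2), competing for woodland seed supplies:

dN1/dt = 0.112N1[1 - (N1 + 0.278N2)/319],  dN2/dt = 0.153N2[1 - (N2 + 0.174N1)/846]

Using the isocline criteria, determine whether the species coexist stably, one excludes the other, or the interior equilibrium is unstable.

stable coexistence

Compare the nullcline intercepts: K1/α12 = 319/0.278 = 1150 > K2 = 846; K2/α21 = 846/0.174 = 4860 > K1 = 319.
Since both inequalities hold, each species can invade when rare, so the interior equilibrium is stable.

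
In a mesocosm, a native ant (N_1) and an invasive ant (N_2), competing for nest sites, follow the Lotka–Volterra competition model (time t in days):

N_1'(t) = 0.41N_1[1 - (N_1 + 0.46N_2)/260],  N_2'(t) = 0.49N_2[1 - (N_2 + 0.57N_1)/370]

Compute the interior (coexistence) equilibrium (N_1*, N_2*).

N_1* ≈ 122, N_2* ≈ 301

Setting both brackets to zero gives the nullclines N_1 + 0.46N_2 = 260 and 0.57N_1 + N_2 = 370.
Substituting N_2 = 370 - 0.57N_1 into the first: N_1(1 - 0.46·0.57) = 260 - 0.46·370.
So N_1* = 89.8/0.738 = 122, and then N_2* = 370 - 0.57·122 = 301.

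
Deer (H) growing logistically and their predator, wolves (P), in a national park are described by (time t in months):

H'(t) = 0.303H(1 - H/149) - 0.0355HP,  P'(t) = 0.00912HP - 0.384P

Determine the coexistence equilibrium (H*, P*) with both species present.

H* ≈ 42.1, P* ≈ 6.12

From dP/dt = 0 with P > 0: 0.00912H* = 0.384, so H* = 42.1.
Substitute into dH/dt = 0: 0.303(1 - 42.1/149) = 0.0355P*.
The bracket is 0.717, giving P* = 0.217/0.0355 = 6.12.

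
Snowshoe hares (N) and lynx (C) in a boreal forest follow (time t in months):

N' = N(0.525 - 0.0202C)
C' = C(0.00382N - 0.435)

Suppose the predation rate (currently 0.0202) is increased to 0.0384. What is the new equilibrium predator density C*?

At the interior fixed point, setting dN/dt = 0 with N > 0 fixes C* = (prey growth rate)/(NC coefficient) — independent of the other coefficients.
With the change, C* = 0.525/0.0384 = 13.7; it falls from 26.

C* ≈ 13.7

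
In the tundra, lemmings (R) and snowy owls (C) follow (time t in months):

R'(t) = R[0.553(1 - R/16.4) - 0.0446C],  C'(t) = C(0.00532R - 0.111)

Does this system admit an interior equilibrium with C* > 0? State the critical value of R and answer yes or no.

Threshold R = 20.9; K < 20.9, so no, the predator goes extinct.

The predator equation gives dC/dt > 0 only when R > 0.111/0.00532 = 20.9.
Without the predator, R → K = 16.4. Since 16.4 < 20.9, the predator cannot invade.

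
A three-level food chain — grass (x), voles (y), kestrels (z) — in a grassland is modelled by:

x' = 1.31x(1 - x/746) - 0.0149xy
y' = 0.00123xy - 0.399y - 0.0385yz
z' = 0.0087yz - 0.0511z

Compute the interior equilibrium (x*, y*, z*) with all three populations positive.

From dz/dt = 0: 0.0087y* = 0.0511, so y* = 5.87.
From dx/dt = 0: 1.31(1 - x*/746) = 0.0149·5.87, giving x* = 746·(1 - 0.0668) = 696.
From dy/dt = 0: 0.00123·696 - 0.399 = 0.0385z*, so z* = 0.457/0.0385 = 11.9.

x* ≈ 696, y* ≈ 5.87, z* ≈ 11.9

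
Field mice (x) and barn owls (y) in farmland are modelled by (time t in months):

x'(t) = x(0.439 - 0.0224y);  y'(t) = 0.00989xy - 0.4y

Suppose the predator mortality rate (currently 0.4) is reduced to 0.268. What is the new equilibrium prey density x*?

At the interior fixed point, setting dy/dt = 0 with y > 0 fixes x* = (predator death rate)/(xy coefficient) — independent of the other coefficients.
With the change, x* = 0.268/0.00989 = 27.1; it falls from 40.4.

x* ≈ 27.1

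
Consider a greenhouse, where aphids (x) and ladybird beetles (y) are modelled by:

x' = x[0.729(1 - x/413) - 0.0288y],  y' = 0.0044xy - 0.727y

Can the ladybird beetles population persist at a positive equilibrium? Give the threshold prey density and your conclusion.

Threshold x = 165; K > 165, so yes, the predator persists.

The predator equation gives dy/dt > 0 only when x > 0.727/0.0044 = 165.
Without the predator, x → K = 413. Since 413 > 165, the predator can invade and persist.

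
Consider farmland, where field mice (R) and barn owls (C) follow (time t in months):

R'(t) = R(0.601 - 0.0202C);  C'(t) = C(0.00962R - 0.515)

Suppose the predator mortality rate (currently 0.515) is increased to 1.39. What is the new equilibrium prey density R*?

At the interior fixed point, setting dC/dt = 0 with C > 0 fixes R* = (predator death rate)/(RC coefficient) — independent of the other coefficients.
With the change, R* = 1.39/0.00962 = 144; it rises from 53.5.

R* ≈ 144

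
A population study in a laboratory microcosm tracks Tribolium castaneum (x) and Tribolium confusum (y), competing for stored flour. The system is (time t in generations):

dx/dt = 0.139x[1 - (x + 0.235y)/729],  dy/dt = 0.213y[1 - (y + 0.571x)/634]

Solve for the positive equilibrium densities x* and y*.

x* ≈ 670, y* ≈ 251

Setting both brackets to zero gives the nullclines x + 0.235y = 729 and 0.571x + y = 634.
Substituting y = 634 - 0.571x into the first: x(1 - 0.235·0.571) = 729 - 0.235·634.
So x* = 580/0.866 = 670, and then y* = 634 - 0.571·670 = 251.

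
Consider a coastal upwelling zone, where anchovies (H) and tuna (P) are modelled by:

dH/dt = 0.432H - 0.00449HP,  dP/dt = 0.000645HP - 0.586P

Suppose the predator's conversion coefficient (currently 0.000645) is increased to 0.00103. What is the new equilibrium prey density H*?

H* ≈ 569

At the interior fixed point, setting dP/dt = 0 with P > 0 fixes H* = (predator death rate)/(HP coefficient) — independent of the other coefficients.
With the change, H* = 0.586/0.00103 = 569; it falls from 909.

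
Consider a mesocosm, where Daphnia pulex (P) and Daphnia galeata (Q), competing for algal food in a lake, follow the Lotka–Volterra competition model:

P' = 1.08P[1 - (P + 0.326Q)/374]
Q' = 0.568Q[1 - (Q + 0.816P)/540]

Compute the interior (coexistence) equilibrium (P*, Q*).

Setting both brackets to zero gives the nullclines P + 0.326Q = 374 and 0.816P + Q = 540.
Substituting Q = 540 - 0.816P into the first: P(1 - 0.326·0.816) = 374 - 0.326·540.
So P* = 198/0.734 = 270, and then Q* = 540 - 0.816·270 = 320.

P* ≈ 270, Q* ≈ 320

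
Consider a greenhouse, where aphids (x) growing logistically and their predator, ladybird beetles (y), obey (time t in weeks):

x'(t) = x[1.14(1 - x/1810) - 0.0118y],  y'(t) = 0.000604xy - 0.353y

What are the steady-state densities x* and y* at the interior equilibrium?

From dy/dt = 0 with y > 0: 0.000604x* = 0.353, so x* = 584.
Substitute into dx/dt = 0: 1.14(1 - 584/1810) = 0.0118y*.
The bracket is 0.677, giving y* = 0.772/0.0118 = 65.4.

x* ≈ 584, y* ≈ 65.4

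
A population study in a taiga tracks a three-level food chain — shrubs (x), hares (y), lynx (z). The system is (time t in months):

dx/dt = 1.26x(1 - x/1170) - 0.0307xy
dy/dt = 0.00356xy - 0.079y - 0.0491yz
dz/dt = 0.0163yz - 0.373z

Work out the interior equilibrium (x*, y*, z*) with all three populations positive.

From dz/dt = 0: 0.0163y* = 0.373, so y* = 22.9.
From dx/dt = 0: 1.26(1 - x*/1170) = 0.0307·22.9, giving x* = 1170·(1 - 0.558) = 518.
From dy/dt = 0: 0.00356·518 - 0.079 = 0.0491z*, so z* = 1.76/0.0491 = 35.9.

x* ≈ 518, y* ≈ 22.9, z* ≈ 35.9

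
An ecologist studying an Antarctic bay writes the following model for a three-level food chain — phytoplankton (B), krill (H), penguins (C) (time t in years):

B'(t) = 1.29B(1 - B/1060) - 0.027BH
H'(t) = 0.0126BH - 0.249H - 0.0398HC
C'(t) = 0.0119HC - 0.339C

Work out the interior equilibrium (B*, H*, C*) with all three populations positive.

From dC/dt = 0: 0.0119H* = 0.339, so H* = 28.5.
From dB/dt = 0: 1.29(1 - B*/1060) = 0.027·28.5, giving B* = 1060·(1 - 0.596) = 428.
From dH/dt = 0: 0.0126·428 - 0.249 = 0.0398C*, so C* = 5.14/0.0398 = 129.

B* ≈ 428, H* ≈ 28.5, C* ≈ 129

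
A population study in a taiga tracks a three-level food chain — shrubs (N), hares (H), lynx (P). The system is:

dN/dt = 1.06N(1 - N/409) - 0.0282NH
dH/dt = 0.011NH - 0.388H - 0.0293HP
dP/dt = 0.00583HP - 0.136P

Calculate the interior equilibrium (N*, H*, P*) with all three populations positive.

N* ≈ 155, H* ≈ 23.3, P* ≈ 45

From dP/dt = 0: 0.00583H* = 0.136, so H* = 23.3.
From dN/dt = 0: 1.06(1 - N*/409) = 0.0282·23.3, giving N* = 409·(1 - 0.621) = 155.
From dH/dt = 0: 0.011·155 - 0.388 = 0.0293P*, so P* = 1.32/0.0293 = 45.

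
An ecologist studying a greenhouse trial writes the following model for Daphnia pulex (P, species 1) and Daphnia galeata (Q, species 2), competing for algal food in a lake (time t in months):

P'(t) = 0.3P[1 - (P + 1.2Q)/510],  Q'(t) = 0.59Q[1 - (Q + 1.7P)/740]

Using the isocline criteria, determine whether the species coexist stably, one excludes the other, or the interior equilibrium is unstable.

unstable coexistence (outcome depends on initial conditions)

Compare the nullcline intercepts: K1/α12 = 510/1.2 = 425 < K2 = 740; K2/α21 = 740/1.7 = 435 < K1 = 510.
Since both are reversed, neither can invade when rare; the interior point is a saddle.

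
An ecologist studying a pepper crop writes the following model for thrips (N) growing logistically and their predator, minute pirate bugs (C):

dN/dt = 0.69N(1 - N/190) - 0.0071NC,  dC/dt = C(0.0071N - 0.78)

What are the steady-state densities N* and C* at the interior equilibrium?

N* ≈ 110, C* ≈ 41

From dC/dt = 0 with C > 0: 0.0071N* = 0.78, so N* = 110.
Substitute into dN/dt = 0: 0.69(1 - 110/190) = 0.0071C*.
The bracket is 0.422, giving C* = 0.291/0.0071 = 41.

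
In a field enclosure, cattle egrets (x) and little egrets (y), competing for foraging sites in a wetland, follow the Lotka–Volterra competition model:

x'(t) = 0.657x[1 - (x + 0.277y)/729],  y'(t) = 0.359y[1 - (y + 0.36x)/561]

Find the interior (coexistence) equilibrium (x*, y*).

Setting both brackets to zero gives the nullclines x + 0.277y = 729 and 0.36x + y = 561.
Substituting y = 561 - 0.36x into the first: x(1 - 0.277·0.36) = 729 - 0.277·561.
So x* = 574/0.9 = 637, and then y* = 561 - 0.36·637 = 332.

x* ≈ 637, y* ≈ 332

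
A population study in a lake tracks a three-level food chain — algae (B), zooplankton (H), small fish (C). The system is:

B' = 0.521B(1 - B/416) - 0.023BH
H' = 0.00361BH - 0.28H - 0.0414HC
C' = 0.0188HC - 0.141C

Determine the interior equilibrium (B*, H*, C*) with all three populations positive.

B* ≈ 278, H* ≈ 7.5, C* ≈ 17.5

From dC/dt = 0: 0.0188H* = 0.141, so H* = 7.5.
From dB/dt = 0: 0.521(1 - B*/416) = 0.023·7.5, giving B* = 416·(1 - 0.331) = 278.
From dH/dt = 0: 0.00361·278 - 0.28 = 0.0414C*, so C* = 0.725/0.0414 = 17.5.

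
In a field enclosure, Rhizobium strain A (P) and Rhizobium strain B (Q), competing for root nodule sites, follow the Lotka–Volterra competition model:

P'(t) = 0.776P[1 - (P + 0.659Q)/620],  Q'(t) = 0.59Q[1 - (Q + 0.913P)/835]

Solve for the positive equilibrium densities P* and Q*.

P* ≈ 175, Q* ≈ 675

Setting both brackets to zero gives the nullclines P + 0.659Q = 620 and 0.913P + Q = 835.
Substituting Q = 835 - 0.913P into the first: P(1 - 0.659·0.913) = 620 - 0.659·835.
So P* = 69.7/0.398 = 175, and then Q* = 835 - 0.913·175 = 675.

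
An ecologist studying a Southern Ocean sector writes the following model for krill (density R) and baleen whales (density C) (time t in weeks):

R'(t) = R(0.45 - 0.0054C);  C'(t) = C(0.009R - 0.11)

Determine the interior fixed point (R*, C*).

R* ≈ 12.2, C* ≈ 83.3

Set dC/dt = 0 with C > 0: 0.009R - 0.11 = 0, so R* = 0.11/0.009 = 12.2.
Set dR/dt = 0 with R > 0: 0.45 - 0.0054C = 0, so C* = 0.45/0.0054 = 83.3.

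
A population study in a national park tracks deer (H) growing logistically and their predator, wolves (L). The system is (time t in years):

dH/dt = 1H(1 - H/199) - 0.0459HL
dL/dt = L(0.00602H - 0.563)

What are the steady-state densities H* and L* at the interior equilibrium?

From dL/dt = 0 with L > 0: 0.00602H* = 0.563, so H* = 93.5.
Substitute into dH/dt = 0: 1(1 - 93.5/199) = 0.0459L*.
The bracket is 0.53, giving L* = 0.53/0.0459 = 11.5.

H* ≈ 93.5, L* ≈ 11.5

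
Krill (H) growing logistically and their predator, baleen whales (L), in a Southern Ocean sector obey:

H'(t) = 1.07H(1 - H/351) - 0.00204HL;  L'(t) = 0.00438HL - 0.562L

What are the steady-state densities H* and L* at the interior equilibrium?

From dL/dt = 0 with L > 0: 0.00438H* = 0.562, so H* = 128.
Substitute into dH/dt = 0: 1.07(1 - 128/351) = 0.00204L*.
The bracket is 0.634, giving L* = 0.679/0.00204 = 333.

H* ≈ 128, L* ≈ 333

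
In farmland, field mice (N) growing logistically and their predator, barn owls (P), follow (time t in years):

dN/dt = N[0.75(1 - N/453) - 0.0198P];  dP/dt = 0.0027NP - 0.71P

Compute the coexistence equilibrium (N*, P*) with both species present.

N* ≈ 263, P* ≈ 15.9

From dP/dt = 0 with P > 0: 0.0027N* = 0.71, so N* = 263.
Substitute into dN/dt = 0: 0.75(1 - 263/453) = 0.0198P*.
The bracket is 0.42, giving P* = 0.315/0.0198 = 15.9.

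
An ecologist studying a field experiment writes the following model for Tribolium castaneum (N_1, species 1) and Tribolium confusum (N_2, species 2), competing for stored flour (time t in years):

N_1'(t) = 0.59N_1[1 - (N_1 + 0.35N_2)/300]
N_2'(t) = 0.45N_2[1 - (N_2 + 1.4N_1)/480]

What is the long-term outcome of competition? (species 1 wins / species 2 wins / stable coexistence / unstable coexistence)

stable coexistence

Compare the nullcline intercepts: K1/α12 = 300/0.35 = 857 > K2 = 480; K2/α21 = 480/1.4 = 343 > K1 = 300.
Since both inequalities hold, each species can invade when rare, so the interior equilibrium is stable.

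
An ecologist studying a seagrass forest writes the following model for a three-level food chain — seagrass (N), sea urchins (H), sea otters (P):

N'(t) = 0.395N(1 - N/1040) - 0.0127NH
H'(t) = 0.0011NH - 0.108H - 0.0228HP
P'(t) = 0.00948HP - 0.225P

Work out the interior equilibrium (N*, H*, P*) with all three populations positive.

N* ≈ 246, H* ≈ 23.7, P* ≈ 7.15

From dP/dt = 0: 0.00948H* = 0.225, so H* = 23.7.
From dN/dt = 0: 0.395(1 - N*/1040) = 0.0127·23.7, giving N* = 1040·(1 - 0.763) = 246.
From dH/dt = 0: 0.0011·246 - 0.108 = 0.0228P*, so P* = 0.163/0.0228 = 7.15.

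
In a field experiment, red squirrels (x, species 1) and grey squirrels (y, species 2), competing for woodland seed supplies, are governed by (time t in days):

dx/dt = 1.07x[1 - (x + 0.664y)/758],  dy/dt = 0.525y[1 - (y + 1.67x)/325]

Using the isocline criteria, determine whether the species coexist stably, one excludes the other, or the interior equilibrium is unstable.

Compare the nullcline intercepts: K1/α12 = 758/0.664 = 1140 > K2 = 325; K2/α21 = 325/1.67 = 195 < K1 = 758.
Since the inequalities point opposite ways, species 1 can invade but species 2 cannot.

species 1 excludes species 2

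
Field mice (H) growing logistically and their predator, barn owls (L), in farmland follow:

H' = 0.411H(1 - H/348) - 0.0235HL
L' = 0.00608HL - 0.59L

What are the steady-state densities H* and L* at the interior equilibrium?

From dL/dt = 0 with L > 0: 0.00608H* = 0.59, so H* = 97.
Substitute into dH/dt = 0: 0.411(1 - 97/348) = 0.0235L*.
The bracket is 0.721, giving L* = 0.296/0.0235 = 12.6.

H* ≈ 97, L* ≈ 12.6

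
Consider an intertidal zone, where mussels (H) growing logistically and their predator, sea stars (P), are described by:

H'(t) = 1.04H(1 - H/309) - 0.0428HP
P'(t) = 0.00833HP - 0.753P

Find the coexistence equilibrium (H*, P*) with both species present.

From dP/dt = 0 with P > 0: 0.00833H* = 0.753, so H* = 90.4.
Substitute into dH/dt = 0: 1.04(1 - 90.4/309) = 0.0428P*.
The bracket is 0.707, giving P* = 0.736/0.0428 = 17.2.

H* ≈ 90.4, P* ≈ 17.2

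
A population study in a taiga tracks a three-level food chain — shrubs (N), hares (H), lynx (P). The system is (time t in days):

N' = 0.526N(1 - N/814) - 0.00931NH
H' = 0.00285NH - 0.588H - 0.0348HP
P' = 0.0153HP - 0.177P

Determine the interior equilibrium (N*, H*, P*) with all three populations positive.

N* ≈ 647, H* ≈ 11.6, P* ≈ 36.1

From dP/dt = 0: 0.0153H* = 0.177, so H* = 11.6.
From dN/dt = 0: 0.526(1 - N*/814) = 0.00931·11.6, giving N* = 814·(1 - 0.205) = 647.
From dH/dt = 0: 0.00285·647 - 0.588 = 0.0348P*, so P* = 1.26/0.0348 = 36.1.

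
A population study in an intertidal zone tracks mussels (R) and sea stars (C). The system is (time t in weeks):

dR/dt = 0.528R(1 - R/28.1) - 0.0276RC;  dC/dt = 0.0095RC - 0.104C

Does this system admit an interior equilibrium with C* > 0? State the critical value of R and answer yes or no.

The predator equation gives dC/dt > 0 only when R > 0.104/0.0095 = 10.9.
Without the predator, R → K = 28.1. Since 28.1 > 10.9, the predator can invade and persist.

Threshold R = 10.9; K > 10.9, so yes, the predator persists.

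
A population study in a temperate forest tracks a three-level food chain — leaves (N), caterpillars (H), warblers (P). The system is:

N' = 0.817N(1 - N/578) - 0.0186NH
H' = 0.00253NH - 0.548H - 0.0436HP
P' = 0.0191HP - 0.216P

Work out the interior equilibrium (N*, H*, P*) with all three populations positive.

N* ≈ 429, H* ≈ 11.3, P* ≈ 12.3

From dP/dt = 0: 0.0191H* = 0.216, so H* = 11.3.
From dN/dt = 0: 0.817(1 - N*/578) = 0.0186·11.3, giving N* = 578·(1 - 0.257) = 429.
From dH/dt = 0: 0.00253·429 - 0.548 = 0.0436P*, so P* = 0.538/0.0436 = 12.3.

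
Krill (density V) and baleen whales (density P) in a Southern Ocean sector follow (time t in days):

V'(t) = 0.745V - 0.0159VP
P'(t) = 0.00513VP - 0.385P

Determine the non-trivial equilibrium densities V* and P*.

V* ≈ 75, P* ≈ 46.9

Set dP/dt = 0 with P > 0: 0.00513V - 0.385 = 0, so V* = 0.385/0.00513 = 75.
Set dV/dt = 0 with V > 0: 0.745 - 0.0159P = 0, so P* = 0.745/0.0159 = 46.9.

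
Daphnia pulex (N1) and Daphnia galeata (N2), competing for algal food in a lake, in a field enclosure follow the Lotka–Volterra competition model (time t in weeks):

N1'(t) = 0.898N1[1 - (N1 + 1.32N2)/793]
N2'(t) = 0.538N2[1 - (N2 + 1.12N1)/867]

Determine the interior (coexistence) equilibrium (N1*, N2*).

N1* ≈ 735, N2* ≈ 44.2

Setting both brackets to zero gives the nullclines N1 + 1.32N2 = 793 and 1.12N1 + N2 = 867.
Substituting N2 = 867 - 1.12N1 into the first: N1(1 - 1.32·1.12) = 793 - 1.32·867.
So N1* = -351/-0.478 = 735, and then N2* = 867 - 1.12·735 = 44.2.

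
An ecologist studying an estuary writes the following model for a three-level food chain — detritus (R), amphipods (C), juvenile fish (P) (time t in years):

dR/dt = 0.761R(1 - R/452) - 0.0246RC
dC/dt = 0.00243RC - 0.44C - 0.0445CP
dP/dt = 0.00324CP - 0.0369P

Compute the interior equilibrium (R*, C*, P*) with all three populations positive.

R* ≈ 286, C* ≈ 11.4, P* ≈ 5.71

From dP/dt = 0: 0.00324C* = 0.0369, so C* = 11.4.
From dR/dt = 0: 0.761(1 - R*/452) = 0.0246·11.4, giving R* = 452·(1 - 0.368) = 286.
From dC/dt = 0: 0.00243·286 - 0.44 = 0.0445P*, so P* = 0.254/0.0445 = 5.71.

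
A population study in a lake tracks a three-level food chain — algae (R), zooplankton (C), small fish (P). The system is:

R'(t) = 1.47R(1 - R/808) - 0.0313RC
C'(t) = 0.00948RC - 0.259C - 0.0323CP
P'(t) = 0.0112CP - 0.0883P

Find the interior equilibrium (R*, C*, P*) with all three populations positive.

From dP/dt = 0: 0.0112C* = 0.0883, so C* = 7.88.
From dR/dt = 0: 1.47(1 - R*/808) = 0.0313·7.88, giving R* = 808·(1 - 0.168) = 672.
From dC/dt = 0: 0.00948·672 - 0.259 = 0.0323P*, so P* = 6.11/0.0323 = 189.

R* ≈ 672, C* ≈ 7.88, P* ≈ 189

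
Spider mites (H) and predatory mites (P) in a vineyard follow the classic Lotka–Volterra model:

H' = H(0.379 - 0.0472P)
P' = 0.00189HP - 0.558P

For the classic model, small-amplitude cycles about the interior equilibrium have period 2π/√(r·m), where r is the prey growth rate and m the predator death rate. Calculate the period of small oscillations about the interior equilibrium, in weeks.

Here r = 0.379 and m = 0.558, so r·m = 0.211.
ω = √0.211 = 0.46 per week, hence T = 2π/ω ≈ 13.7 weeks.

T ≈ 13.7 weeks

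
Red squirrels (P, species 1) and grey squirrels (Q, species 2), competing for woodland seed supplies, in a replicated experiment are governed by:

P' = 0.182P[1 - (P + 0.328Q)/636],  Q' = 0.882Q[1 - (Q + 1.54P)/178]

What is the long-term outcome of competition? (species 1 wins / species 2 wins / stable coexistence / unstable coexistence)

species 1 excludes species 2

Compare the nullcline intercepts: K1/α12 = 636/0.328 = 1940 > K2 = 178; K2/α21 = 178/1.54 = 116 < K1 = 636.
Since the inequalities point opposite ways, species 1 can invade but species 2 cannot.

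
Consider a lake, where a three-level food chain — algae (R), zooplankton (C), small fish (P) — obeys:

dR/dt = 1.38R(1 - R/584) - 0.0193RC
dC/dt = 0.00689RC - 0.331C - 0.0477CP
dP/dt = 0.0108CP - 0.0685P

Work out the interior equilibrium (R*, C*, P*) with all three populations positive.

From dP/dt = 0: 0.0108C* = 0.0685, so C* = 6.34.
From dR/dt = 0: 1.38(1 - R*/584) = 0.0193·6.34, giving R* = 584·(1 - 0.0887) = 532.
From dC/dt = 0: 0.00689·532 - 0.331 = 0.0477P*, so P* = 3.34/0.0477 = 69.9.

R* ≈ 532, C* ≈ 6.34, P* ≈ 69.9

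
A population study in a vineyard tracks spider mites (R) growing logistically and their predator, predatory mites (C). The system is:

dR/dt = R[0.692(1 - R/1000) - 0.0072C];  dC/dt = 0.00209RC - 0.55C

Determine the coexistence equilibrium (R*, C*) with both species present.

R* ≈ 263, C* ≈ 70.8

From dC/dt = 0 with C > 0: 0.00209R* = 0.55, so R* = 263.
Substitute into dR/dt = 0: 0.692(1 - 263/1000) = 0.0072C*.
The bracket is 0.737, giving C* = 0.51/0.0072 = 70.8.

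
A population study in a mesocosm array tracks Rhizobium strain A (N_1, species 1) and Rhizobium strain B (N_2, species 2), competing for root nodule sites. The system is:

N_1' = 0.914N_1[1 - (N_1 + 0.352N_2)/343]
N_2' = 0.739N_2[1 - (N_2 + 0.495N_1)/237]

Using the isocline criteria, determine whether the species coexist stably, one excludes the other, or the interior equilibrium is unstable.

stable coexistence

Compare the nullcline intercepts: K1/α12 = 343/0.352 = 974 > K2 = 237; K2/α21 = 237/0.495 = 479 > K1 = 343.
Since both inequalities hold, each species can invade when rare, so the interior equilibrium is stable.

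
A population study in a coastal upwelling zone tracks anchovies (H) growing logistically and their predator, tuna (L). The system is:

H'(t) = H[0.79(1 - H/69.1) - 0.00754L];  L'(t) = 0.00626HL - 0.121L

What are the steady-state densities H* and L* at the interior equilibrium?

From dL/dt = 0 with L > 0: 0.00626H* = 0.121, so H* = 19.3.
Substitute into dH/dt = 0: 0.79(1 - 19.3/69.1) = 0.00754L*.
The bracket is 0.72, giving L* = 0.569/0.00754 = 75.5.

H* ≈ 19.3, L* ≈ 75.5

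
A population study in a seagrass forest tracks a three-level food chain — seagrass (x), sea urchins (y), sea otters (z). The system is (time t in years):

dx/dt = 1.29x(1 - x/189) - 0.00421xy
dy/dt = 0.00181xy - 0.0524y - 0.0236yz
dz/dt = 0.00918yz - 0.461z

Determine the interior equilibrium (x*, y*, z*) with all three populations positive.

From dz/dt = 0: 0.00918y* = 0.461, so y* = 50.2.
From dx/dt = 0: 1.29(1 - x*/189) = 0.00421·50.2, giving x* = 189·(1 - 0.164) = 158.
From dy/dt = 0: 0.00181·158 - 0.0524 = 0.0236z*, so z* = 0.234/0.0236 = 9.9.

x* ≈ 158, y* ≈ 50.2, z* ≈ 9.9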